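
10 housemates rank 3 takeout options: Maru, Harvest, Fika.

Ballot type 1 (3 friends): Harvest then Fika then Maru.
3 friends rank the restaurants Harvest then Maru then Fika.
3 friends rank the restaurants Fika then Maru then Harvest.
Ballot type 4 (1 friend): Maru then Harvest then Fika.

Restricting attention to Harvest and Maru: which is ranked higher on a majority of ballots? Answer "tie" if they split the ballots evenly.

Harvest

Ballots ranking Harvest above Maru: 3 + 3 = 6.
Ballots ranking Maru above Harvest: 10 − 6 = 4.
Harvest wins the head-to-head 6–4.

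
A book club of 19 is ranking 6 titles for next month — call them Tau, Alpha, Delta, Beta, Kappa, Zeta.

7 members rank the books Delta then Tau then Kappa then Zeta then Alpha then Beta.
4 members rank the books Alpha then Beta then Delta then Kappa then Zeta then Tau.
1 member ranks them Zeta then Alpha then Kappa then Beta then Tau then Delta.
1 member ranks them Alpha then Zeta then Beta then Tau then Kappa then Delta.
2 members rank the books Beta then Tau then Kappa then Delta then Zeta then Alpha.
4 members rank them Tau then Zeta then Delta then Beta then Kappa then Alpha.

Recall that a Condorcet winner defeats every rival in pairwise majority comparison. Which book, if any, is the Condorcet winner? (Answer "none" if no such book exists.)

Head-to-head results (19 members):
Tau vs Alpha: 13 to 6, Tau.
Tau vs Delta: Tau is ranked higher on 1+1+2+4 = 8 ballots, Delta on 11. Delta wins 11–8.
Tau vs Beta: Tau preferred on 7+4 = 11 ballots; Tau wins 11–8.
Tau vs Kappa: Tau preferred on 7+1+2+4 = 14 ballots; Tau wins 14–5.
Tau vs Zeta: Tau preferred on 7+2+4 = 13 ballots; Tau wins 13–6.
Alpha vs Delta: 4+1+1 = 6 for Alpha, 13 for Delta — Delta by 13–6.
Alpha vs Beta: Alpha is ranked higher on 7+4+1+1 = 13 ballots, Beta on 6. Alpha wins 13–6.
Alpha vs Kappa: 4+1+1 = 6 for Alpha, 13 for Kappa — Kappa by 13–6.
Alpha vs Zeta: Alpha preferred on 4+1 = 5 ballots; Zeta wins 14–5.
Delta vs Beta: Delta is ranked higher on 7+4 = 11 ballots, Beta on 8. Delta wins 11–8.
Delta vs Kappa: Delta preferred on 7+4+4 = 15 ballots; Delta wins 15–4.
Delta vs Zeta: Delta is ranked higher on 7+4+2 = 13 ballots, Zeta on 6. Delta wins 13–6.
Beta vs Kappa: 11 to 8, Beta.
Beta vs Zeta: 6 to 13, Zeta.
Kappa vs Zeta: Kappa preferred on 7+4+2 = 13 ballots; Kappa wins 13–6.
Delta defeats every rival head-to-head and is the Condorcet winner.

Delta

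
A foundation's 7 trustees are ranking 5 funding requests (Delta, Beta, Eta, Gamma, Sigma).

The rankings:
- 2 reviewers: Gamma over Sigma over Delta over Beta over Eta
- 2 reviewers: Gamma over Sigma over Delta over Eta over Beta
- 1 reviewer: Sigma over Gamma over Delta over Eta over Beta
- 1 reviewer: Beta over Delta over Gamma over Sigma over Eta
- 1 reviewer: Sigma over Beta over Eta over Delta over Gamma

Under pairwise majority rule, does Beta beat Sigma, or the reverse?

Ballots ranking Beta above Sigma: 1.
Ballots ranking Sigma above Beta: 7 − 1 = 6.
Sigma wins the head-to-head 6–1.

Sigma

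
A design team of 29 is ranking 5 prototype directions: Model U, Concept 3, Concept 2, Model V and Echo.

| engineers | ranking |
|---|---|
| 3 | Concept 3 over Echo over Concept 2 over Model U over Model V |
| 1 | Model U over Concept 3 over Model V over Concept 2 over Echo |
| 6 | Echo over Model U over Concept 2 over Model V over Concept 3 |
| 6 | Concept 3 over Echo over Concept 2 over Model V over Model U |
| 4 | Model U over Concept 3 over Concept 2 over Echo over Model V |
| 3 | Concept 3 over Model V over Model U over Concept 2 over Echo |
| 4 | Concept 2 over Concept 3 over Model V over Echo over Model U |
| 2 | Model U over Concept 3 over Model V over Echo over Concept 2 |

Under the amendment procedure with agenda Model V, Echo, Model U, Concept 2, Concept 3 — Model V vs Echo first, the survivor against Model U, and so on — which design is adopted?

Round 1: Model V vs Echo — 10–19, Echo advances.
Round 2: Echo vs Model U — 19–10, Echo advances.
Round 3: Echo vs Concept 2 — 17–12, Echo advances.
Round 4: Echo vs Concept 3 — 6–23, Concept 3 advances.
Concept 3 survives the agenda.

Concept 3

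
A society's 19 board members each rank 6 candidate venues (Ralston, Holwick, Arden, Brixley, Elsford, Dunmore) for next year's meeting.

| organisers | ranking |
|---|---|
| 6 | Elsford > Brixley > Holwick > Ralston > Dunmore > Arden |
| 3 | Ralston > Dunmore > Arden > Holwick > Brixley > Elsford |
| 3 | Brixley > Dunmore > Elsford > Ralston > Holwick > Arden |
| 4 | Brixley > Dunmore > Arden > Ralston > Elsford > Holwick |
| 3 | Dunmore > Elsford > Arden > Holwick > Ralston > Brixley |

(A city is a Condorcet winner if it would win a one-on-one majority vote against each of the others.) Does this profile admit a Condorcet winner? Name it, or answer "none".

Pairwise majorities:
Ralston vs Holwick: Ralston, 10–9.
Ralston vs Arden: Ralston preferred on 6+3+3 = 12 ballots; Ralston wins 12–7.
Ralston vs Brixley: Brixley wins 13–6.
Ralston vs Elsford: Ralston is ranked higher on 3+4 = 7 ballots, Elsford on 12. Elsford wins 12–7.
Ralston vs Dunmore: 9 to 10, Dunmore.
Holwick vs Arden: Holwick preferred on 6+3 = 9 ballots; Arden wins 10–9.
Holwick vs Brixley: 3+3 = 6 for Holwick, 13 for Brixley — Brixley by 13–6.
Holwick vs Elsford: 3 for Holwick, 16 for Elsford — Elsford by 16–3.
Holwick vs Dunmore: 6 to 13, Dunmore.
Arden–Brixley: Brixley 13–6.
Arden vs Elsford: Arden is ranked higher on 3+4 = 7 ballots, Elsford on 12. Elsford wins 12–7.
Arden vs Dunmore: 0 to 19, Dunmore.
Brixley vs Elsford: 3+3+4 = 10 for Brixley, 9 for Elsford — Brixley by 10–9.
Brixley vs Dunmore: 6+3+4 = 13 for Brixley, 6 for Dunmore — Brixley by 13–6.
Elsford vs Dunmore: Elsford is ranked higher on 6 ballots, Dunmore on 13. Dunmore wins 13–6.
Only Brixley has no losses; Brixley is the Condorcet winner.

Brixley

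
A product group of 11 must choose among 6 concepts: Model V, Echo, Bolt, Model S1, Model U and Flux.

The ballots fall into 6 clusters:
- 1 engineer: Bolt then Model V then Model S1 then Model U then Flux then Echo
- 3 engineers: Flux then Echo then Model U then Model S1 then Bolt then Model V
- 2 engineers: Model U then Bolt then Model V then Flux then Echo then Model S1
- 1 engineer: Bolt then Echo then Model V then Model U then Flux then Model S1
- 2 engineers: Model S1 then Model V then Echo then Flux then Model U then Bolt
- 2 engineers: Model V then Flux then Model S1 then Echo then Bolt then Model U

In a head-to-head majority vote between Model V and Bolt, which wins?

Bolt

Ballots ranking Model V above Bolt: 2 + 2 = 4.
Ballots ranking Bolt above Model V: 11 − 4 = 7.
Bolt wins the head-to-head 7–4.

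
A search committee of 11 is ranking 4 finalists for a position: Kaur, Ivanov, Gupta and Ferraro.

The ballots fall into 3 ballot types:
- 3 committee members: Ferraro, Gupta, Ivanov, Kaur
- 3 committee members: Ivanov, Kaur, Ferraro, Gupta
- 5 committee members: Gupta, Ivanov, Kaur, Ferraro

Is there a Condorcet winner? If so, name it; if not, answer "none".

Head-to-head results (11 committee members):
Kaur vs Ivanov: Kaur preferred on 0 ballots; Ivanov wins 11–0.
Kaur vs Gupta: Kaur is ranked higher on 3 ballots, Gupta on 8. Gupta wins 8–3.
Kaur vs Ferraro: Kaur preferred on 3+5 = 8 ballots; Kaur wins 8–3.
Ivanov vs Gupta: Ivanov preferred on 3 ballots; Gupta wins 8–3.
Ivanov vs Ferraro: Ivanov is ranked higher on 3+5 = 8 ballots, Ferraro on 3. Ivanov wins 8–3.
Gupta vs Ferraro: 5 to 6, Ferraro.
Every candidate loses at least once (Kaur loses to Ivanov; Ivanov loses to Gupta; Gupta loses to Ferraro; Ferraro loses to Kaur). The majority relation contains the cycle Kaur > Ferraro > Gupta > Kaur, so there is no Condorcet winner.

none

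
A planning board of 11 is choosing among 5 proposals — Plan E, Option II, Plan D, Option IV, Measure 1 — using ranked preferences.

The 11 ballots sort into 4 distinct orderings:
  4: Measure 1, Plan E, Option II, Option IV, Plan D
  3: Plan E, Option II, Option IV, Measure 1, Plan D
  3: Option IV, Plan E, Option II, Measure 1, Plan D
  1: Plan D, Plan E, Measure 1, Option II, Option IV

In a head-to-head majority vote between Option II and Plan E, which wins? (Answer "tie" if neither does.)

No ballot ranks Option II above Plan E: 0.
Ballots ranking Plan E above Option II: 11 − 0 = 11.
Plan E wins the head-to-head 11–0.

Plan E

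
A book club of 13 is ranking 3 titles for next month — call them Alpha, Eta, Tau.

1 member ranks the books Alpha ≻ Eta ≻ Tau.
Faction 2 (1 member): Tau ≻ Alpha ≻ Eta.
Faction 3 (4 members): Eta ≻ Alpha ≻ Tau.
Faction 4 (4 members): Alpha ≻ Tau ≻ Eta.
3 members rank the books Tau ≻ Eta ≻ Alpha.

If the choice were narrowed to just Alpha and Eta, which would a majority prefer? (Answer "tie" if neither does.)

Ballots ranking Alpha above Eta: 1 + 1 + 4 = 6.
Ballots ranking Eta above Alpha: 13 − 6 = 7.
Eta wins the head-to-head 7–6.

Eta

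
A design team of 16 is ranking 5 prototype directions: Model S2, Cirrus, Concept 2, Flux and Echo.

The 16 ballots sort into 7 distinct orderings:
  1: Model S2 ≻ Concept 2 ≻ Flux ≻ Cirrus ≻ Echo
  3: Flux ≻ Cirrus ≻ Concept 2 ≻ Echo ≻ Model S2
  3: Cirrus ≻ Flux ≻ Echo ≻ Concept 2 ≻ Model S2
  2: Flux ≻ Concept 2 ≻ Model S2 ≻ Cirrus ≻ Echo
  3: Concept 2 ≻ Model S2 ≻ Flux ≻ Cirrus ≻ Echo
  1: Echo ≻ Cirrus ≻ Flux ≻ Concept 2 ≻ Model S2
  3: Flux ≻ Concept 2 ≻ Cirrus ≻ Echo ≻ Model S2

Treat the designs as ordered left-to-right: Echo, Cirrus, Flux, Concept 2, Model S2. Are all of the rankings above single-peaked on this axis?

yes

Axis positions: Echo=1, Cirrus=2, Flux=3, Concept 2=4, Model S2=5.
Faction 1 (peak Model S2 at position 5): ranking walks positions 5-4-3-2-1, expanding outward from the peak — single-peaked.
Faction 2 (peak Flux at position 3): ranking walks positions 3-2-4-1-5, expanding outward from the peak — single-peaked.
Faction 3 (peak Cirrus at position 2): ranking walks positions 2-3-1-4-5, expanding outward from the peak — single-peaked.
Faction 4 (peak Flux at position 3): ranking walks positions 3-4-5-2-1, expanding outward from the peak — single-peaked.
Faction 5 (peak Concept 2 at position 4): ranking walks positions 4-5-3-2-1, expanding outward from the peak — single-peaked.
Faction 6 (peak Echo at position 1): ranking walks positions 1-2-3-4-5, expanding outward from the peak — single-peaked.
Faction 7 (peak Flux at position 3): ranking walks positions 3-4-2-1-5, expanding outward from the peak — single-peaked.
Every ranking is single-peaked on this axis.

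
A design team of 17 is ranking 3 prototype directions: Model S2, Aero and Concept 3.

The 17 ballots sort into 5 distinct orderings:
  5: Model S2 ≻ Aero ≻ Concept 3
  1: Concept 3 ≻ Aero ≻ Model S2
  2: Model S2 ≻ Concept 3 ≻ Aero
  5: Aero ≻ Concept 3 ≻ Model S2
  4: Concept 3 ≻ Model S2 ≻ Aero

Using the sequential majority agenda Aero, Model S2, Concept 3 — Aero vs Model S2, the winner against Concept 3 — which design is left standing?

Concept 3

Round 1: Aero vs Model S2 — 6–11, Model S2 advances.
Round 2: Model S2 vs Concept 3 — 7–10, Concept 3 advances.
Concept 3 survives the agenda.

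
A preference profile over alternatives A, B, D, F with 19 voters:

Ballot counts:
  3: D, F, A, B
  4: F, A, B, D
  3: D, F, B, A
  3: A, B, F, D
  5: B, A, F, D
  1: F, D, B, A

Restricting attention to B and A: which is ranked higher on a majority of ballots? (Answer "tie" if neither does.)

Ballots ranking B above A: 3 + 5 + 1 = 9.
Ballots ranking A above B: 19 − 9 = 10.
A wins the head-to-head 10–9.

A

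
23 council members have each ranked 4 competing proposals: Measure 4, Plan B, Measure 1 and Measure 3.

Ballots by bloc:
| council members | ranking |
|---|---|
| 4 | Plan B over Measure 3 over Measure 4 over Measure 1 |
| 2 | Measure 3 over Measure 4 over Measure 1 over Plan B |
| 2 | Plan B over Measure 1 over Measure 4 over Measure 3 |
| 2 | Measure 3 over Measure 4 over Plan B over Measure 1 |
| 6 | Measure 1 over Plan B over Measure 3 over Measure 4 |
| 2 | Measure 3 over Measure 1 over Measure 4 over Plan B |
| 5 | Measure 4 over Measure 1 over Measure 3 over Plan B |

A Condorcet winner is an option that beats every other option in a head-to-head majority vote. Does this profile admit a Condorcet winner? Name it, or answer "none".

none

Head-to-head results (23 council members):
Measure 4 vs Plan B: 2+2+2+5 = 11 for Measure 4, 12 for Plan B — Plan B by 12–11.
Measure 4 vs Measure 1: 4+2+2+5 = 13 for Measure 4, 10 for Measure 1 — Measure 4 by 13–10.
Measure 4 vs Measure 3: Measure 4 preferred on 2+5 = 7 ballots; Measure 3 wins 16–7.
Plan B vs Measure 1: 4+2+2 = 8 for Plan B, 15 for Measure 1 — Measure 1 by 15–8.
Plan B vs Measure 3: Plan B preferred on 4+2+6 = 12 ballots; Plan B wins 12–11.
Measure 1 vs Measure 3: Measure 1 preferred on 2+6+5 = 13 ballots; Measure 1 wins 13–10.
Each option drops at least one matchup (Measure 4 loses to Plan B; Plan B loses to Measure 1; Measure 1 loses to Measure 4; Measure 3 loses to Plan B); the cycle Measure 4 → Measure 1 → Plan B → Measure 4 rules out a Condorcet winner.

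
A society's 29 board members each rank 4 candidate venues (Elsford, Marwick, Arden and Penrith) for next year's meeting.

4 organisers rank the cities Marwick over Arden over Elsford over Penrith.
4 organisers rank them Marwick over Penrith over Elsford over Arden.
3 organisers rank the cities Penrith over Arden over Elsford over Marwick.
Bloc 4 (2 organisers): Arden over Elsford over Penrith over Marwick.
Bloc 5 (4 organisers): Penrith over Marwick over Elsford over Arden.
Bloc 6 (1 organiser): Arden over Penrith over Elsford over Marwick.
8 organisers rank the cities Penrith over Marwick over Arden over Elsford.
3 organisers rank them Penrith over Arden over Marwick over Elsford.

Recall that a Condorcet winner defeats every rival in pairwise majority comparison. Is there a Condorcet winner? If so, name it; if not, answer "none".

Penrith

Head-to-head results (29 organisers):
Elsford vs Marwick: Elsford is ranked higher on 3+2+1 = 6 ballots, Marwick on 23. Marwick wins 23–6.
Elsford vs Arden: 4+4 = 8 for Elsford, 21 for Arden — Arden by 21–8.
Elsford vs Penrith: 4+2 = 6 for Elsford, 23 for Penrith — Penrith by 23–6.
Marwick vs Arden: Marwick is ranked higher on 4+4+4+8 = 20 ballots, Arden on 9. Marwick wins 20–9.
Marwick vs Penrith: 4+4 = 8 for Marwick, 21 for Penrith — Penrith by 21–8.
Arden vs Penrith: 4+2+1 = 7 for Arden, 22 for Penrith — Penrith by 22–7.
Only Penrith has no losses; Penrith is the Condorcet winner.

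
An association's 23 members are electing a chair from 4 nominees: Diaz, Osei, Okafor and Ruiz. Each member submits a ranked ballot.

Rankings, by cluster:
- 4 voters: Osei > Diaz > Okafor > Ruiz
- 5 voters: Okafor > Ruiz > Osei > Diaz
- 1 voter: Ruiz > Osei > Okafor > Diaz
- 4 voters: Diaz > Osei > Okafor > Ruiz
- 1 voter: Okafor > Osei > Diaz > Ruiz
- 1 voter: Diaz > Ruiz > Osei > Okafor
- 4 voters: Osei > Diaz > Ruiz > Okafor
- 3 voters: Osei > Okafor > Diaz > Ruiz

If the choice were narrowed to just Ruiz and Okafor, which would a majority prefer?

Ballots ranking Ruiz above Okafor: 1 + 1 + 4 = 6.
Ballots ranking Okafor above Ruiz: 23 − 6 = 17.
Okafor wins the head-to-head 17–6.

Okafor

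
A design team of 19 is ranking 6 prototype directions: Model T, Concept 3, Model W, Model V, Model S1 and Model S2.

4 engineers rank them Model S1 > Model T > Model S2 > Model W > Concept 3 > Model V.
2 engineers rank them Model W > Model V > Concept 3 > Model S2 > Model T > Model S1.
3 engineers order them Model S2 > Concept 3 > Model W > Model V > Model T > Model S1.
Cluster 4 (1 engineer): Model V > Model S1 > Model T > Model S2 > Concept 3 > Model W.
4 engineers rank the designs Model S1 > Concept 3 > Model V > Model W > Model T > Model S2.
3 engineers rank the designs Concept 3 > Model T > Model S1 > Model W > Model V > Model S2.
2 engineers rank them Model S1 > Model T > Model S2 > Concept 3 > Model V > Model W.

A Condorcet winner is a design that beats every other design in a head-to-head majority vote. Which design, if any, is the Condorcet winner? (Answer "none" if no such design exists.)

Pairwise majorities:
Model T vs Concept 3: Concept 3, 12–7.
Model T vs Model W: Model T wins 10–9.
Model T vs Model V: 9 to 10, Model V.
Model T–Model S1: Model S1 11–8.
Model T–Model S2: Model T 14–5.
Concept 3 vs Model W: Concept 3 is ranked higher on 3+1+4+3+2 = 13 ballots, Model W on 6. Concept 3 wins 13–6.
Concept 3 vs Model V: 16 to 3, Concept 3.
Concept 3 vs Model S1: Concept 3 is ranked higher on 2+3+3 = 8 ballots, Model S1 on 11. Model S1 wins 11–8.
Concept 3 vs Model S2: Model S2 wins 10–9.
Model W vs Model V: 12 to 7, Model W.
Model W vs Model S1: Model S1 wins 14–5.
Model W vs Model S2: Model W preferred on 2+4+3 = 9 ballots; Model S2 wins 10–9.
Model V vs Model S1: Model S1 wins 13–6.
Model V vs Model S2: Model V is ranked higher on 2+1+4+3 = 10 ballots, Model S2 on 9. Model V wins 10–9.
Model S1–Model S2: Model S1 14–5.
Model S1 beats each of Model T, Concept 3, Model W, Model V, Model S2 — Model S1 is the Condorcet winner.

Model S1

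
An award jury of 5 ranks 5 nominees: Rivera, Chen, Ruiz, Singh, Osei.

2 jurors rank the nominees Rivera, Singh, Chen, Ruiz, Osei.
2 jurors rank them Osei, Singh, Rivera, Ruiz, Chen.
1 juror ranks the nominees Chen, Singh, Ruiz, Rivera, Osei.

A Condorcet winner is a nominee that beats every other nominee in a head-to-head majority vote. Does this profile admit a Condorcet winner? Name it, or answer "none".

Singh

Head-to-head results (5 jurors):
Rivera vs Chen: Rivera preferred on 2+2 = 4 ballots; Rivera wins 4–1.
Rivera vs Ruiz: Rivera is ranked higher on 2+2 = 4 ballots, Ruiz on 1. Rivera wins 4–1.
Rivera vs Singh: Rivera is ranked higher on 2 ballots, Singh on 3. Singh wins 3–2.
Rivera vs Osei: Rivera preferred on 2+1 = 3 ballots; Rivera wins 3–2.
Chen vs Ruiz: 2+1 = 3 for Chen, 2 for Ruiz — Chen by 3–2.
Chen vs Singh: Chen preferred on 1 ballot; Singh wins 4–1.
Chen vs Osei: 2+1 = 3 for Chen, 2 for Osei — Chen by 3–2.
Ruiz vs Singh: 0 for Ruiz, 5 for Singh — Singh by 5–0.
Ruiz vs Osei: 2+1 = 3 for Ruiz, 2 for Osei — Ruiz by 3–2.
Singh vs Osei: 2+1 = 3 for Singh, 2 for Osei — Singh by 3–2.
Singh wins every pairwise contest, so Singh is the Condorcet winner.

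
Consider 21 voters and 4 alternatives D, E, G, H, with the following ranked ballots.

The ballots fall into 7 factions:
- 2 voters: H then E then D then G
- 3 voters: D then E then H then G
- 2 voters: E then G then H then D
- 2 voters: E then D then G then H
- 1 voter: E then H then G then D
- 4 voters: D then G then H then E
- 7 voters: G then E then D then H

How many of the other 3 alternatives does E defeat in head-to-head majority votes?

2

E against each rival (21 voters):
E vs D: 14 to 7, E.
E vs G: G, 11–10.
E vs H: 3+2+2+1+7 = 15 for E, 6 for H — E by 15–6.
E beats D, H; loses to G — 2 pairwise wins.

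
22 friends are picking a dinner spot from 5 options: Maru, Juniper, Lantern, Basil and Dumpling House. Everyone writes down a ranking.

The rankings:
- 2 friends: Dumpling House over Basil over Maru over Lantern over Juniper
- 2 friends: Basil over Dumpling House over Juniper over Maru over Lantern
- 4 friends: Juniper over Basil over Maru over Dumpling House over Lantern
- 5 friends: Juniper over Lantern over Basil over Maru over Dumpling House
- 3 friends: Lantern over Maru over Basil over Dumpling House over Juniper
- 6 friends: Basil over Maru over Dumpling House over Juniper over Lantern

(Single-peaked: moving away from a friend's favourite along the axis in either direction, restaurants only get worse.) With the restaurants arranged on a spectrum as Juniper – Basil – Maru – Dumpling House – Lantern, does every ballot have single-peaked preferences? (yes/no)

Axis positions: Juniper=1, Basil=2, Maru=3, Dumpling House=4, Lantern=5.
Cluster 1: ranking walks positions 4-2-3-5-1; Basil is ranked above Maru even though Maru lies between Basil and the peak Dumpling House on the axis — preferences dip and rise again. Not single-peaked.
Cluster 2: ranking walks positions 2-4-1-3-5; Dumpling House is ranked above Maru even though Maru lies between Dumpling House and the peak Basil on the axis — preferences dip and rise again. Not single-peaked.
Cluster 3 (peak Juniper at position 1): ranking walks positions 1-2-3-4-5, expanding outward from the peak — single-peaked.
Cluster 4: ranking walks positions 1-5-2-3-4; Lantern is ranked above Basil even though Basil lies between Lantern and the peak Juniper on the axis — preferences dip and rise again. Not single-peaked.
Cluster 5: ranking walks positions 5-3-2-4-1; Maru is ranked above Dumpling House even though Dumpling House lies between Maru and the peak Lantern on the axis — preferences dip and rise again. Not single-peaked.
Cluster 6 (peak Basil at position 2): ranking walks positions 2-3-4-1-5, expanding outward from the peak — single-peaked.
Cluster 1 violates single-peakedness, so the profile is not single-peaked on this axis.

no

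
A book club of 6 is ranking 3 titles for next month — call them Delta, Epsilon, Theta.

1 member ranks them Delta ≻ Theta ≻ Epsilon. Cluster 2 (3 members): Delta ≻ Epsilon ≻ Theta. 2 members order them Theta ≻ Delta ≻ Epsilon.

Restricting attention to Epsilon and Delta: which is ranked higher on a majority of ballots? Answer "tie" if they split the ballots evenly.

No ballot ranks Epsilon above Delta: 0.
Ballots ranking Delta above Epsilon: 6 − 0 = 6.
Delta wins the head-to-head 6–0.

Delta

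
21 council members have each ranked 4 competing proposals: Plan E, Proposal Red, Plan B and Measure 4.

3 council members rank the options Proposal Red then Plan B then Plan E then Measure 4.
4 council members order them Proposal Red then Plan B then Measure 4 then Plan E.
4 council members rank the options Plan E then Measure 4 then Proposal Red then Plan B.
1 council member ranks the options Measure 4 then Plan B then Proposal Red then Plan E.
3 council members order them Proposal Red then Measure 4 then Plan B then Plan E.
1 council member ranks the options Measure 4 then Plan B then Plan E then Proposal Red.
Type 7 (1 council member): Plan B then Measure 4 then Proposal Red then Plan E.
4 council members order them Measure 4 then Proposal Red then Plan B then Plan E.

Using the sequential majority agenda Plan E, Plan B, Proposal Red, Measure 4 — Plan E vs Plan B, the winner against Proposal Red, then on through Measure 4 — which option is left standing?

Round 1: Plan E vs Plan B — 4–17, Plan B advances.
Round 2: Plan B vs Proposal Red — 3–18, Proposal Red advances.
Round 3: Proposal Red vs Measure 4 — 10–11, Measure 4 advances.
Measure 4 survives the agenda.

Measure 4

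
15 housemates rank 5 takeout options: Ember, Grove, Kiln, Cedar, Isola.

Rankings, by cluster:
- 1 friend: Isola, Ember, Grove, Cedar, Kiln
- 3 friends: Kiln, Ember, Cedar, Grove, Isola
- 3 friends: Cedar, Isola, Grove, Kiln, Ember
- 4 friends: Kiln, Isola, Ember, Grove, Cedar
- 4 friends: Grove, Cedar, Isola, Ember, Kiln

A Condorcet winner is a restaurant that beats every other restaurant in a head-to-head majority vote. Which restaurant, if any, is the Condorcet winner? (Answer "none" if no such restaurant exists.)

Pairwise majorities:
Ember vs Grove: Ember wins 8–7.
Ember–Kiln: Kiln 10–5.
Ember–Cedar: Ember 8–7.
Ember vs Isola: Isola wins 12–3.
Grove vs Kiln: Grove, 8–7.
Grove vs Cedar: Grove, 9–6.
Grove vs Isola: Isola, 8–7.
Kiln–Cedar: Cedar 8–7.
Kiln vs Isola: Isola wins 8–7.
Cedar–Isola: Cedar 10–5.
Every restaurant loses at least once (Ember loses to Kiln; Grove loses to Ember; Kiln loses to Grove; Cedar loses to Ember; Isola loses to Cedar). The majority relation contains the cycle Ember beats Grove beats Kiln beats Ember, so there is no Condorcet winner.

none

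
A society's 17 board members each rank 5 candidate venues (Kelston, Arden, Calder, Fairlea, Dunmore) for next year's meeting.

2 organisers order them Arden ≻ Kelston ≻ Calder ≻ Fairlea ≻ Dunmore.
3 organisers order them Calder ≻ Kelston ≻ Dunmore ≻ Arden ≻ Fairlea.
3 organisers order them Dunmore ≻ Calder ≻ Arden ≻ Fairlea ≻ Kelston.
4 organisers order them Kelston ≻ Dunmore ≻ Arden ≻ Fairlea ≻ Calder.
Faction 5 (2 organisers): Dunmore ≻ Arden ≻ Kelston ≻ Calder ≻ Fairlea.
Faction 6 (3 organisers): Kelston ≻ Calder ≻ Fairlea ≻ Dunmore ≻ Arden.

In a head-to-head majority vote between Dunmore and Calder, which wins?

Ballots ranking Dunmore above Calder: 3 + 4 + 2 = 9.
Ballots ranking Calder above Dunmore: 17 − 9 = 8.
Dunmore wins the head-to-head 9–8.

Dunmore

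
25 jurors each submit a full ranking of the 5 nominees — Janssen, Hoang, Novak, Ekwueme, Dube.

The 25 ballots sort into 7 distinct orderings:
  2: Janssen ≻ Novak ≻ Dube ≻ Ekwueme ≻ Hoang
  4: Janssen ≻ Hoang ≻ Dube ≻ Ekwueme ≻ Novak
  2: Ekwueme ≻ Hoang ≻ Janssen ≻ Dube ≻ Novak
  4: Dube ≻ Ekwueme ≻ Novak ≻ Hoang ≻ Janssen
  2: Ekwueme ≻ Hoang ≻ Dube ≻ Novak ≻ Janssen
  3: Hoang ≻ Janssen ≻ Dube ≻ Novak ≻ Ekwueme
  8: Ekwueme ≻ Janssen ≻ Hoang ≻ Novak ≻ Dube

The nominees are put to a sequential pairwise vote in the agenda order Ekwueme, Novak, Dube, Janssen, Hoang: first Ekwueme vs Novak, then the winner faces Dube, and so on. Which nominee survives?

Janssen

Round 1: Ekwueme vs Novak — 20–5, Ekwueme advances.
Round 2: Ekwueme vs Dube — 12–13, Dube advances.
Round 3: Dube vs Janssen — 6–19, Janssen advances.
Round 4: Janssen vs Hoang — 14–11, Janssen advances.
The agenda winner is Janssen.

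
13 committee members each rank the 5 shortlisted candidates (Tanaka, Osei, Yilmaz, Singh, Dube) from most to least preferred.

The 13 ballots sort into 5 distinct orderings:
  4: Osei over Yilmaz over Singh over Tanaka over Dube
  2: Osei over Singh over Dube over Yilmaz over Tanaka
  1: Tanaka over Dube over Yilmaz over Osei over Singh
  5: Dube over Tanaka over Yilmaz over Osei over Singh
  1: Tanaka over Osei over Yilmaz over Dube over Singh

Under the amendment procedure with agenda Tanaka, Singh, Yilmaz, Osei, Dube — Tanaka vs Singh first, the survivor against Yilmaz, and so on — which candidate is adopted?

Dube

Round 1: Tanaka vs Singh — 7–6, Tanaka advances.
Round 2: Tanaka vs Yilmaz — 7–6, Tanaka advances.
Round 3: Tanaka vs Osei — 7–6, Tanaka advances.
Round 4: Tanaka vs Dube — 6–7, Dube advances.
The agenda winner is Dube.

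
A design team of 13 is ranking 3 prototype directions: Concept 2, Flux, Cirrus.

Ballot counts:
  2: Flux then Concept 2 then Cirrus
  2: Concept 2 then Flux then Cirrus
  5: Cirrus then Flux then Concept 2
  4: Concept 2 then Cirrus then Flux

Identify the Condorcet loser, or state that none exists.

Head-to-head results (13 engineers):
Concept 2–Flux: Flux 7–6.
Concept 2 vs Cirrus: Concept 2 is ranked higher on 2+2+4 = 8 ballots, Cirrus on 5. Concept 2 wins 8–5.
Flux vs Cirrus: 2+2 = 4 for Flux, 9 for Cirrus — Cirrus by 9–4.
Every design wins at least one matchup (Concept 2 beats Cirrus; Flux beats Concept 2; Cirrus beats Flux), so there is no Condorcet loser.

none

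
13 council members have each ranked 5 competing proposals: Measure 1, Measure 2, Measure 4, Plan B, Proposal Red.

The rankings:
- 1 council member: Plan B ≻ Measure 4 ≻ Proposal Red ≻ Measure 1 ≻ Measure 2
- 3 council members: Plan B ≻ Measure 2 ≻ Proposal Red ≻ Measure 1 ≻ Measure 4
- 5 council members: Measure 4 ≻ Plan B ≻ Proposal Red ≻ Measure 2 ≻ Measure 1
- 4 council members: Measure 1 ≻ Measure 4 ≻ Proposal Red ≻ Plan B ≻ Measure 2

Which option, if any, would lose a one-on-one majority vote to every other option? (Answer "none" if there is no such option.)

none

Head-to-head results (13 council members):
Measure 1 vs Measure 2: 5 to 8, Measure 2.
Measure 1 vs Measure 4: Measure 1, 7–6.
Measure 1 vs Plan B: 4 to 9, Plan B.
Measure 1 vs Proposal Red: Proposal Red wins 9–4.
Measure 2 vs Measure 4: Measure 4 wins 10–3.
Measure 2–Plan B: Plan B 13–0.
Measure 2–Proposal Red: Proposal Red 10–3.
Measure 4 vs Plan B: Measure 4, 9–4.
Measure 4 vs Proposal Red: Measure 4 is ranked higher on 1+5+4 = 10 ballots, Proposal Red on 3. Measure 4 wins 10–3.
Plan B vs Proposal Red: 1+3+5 = 9 for Plan B, 4 for Proposal Red — Plan B by 9–4.
Each option has at least one pairwise win (Measure 1 beats Measure 4; Measure 2 beats Measure 1; Measure 4 beats Measure 2; Plan B beats Measure 1; Proposal Red beats Measure 1) — no Condorcet loser.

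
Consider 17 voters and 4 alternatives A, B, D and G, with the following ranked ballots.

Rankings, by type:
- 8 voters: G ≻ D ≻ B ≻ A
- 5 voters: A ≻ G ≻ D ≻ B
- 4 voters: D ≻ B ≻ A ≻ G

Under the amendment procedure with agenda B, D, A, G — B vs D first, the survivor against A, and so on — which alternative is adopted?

G

Round 1: B vs D — 0–17, D advances.
Round 2: D vs A — 12–5, D advances.
Round 3: D vs G — 4–13, G advances.
G survives the agenda.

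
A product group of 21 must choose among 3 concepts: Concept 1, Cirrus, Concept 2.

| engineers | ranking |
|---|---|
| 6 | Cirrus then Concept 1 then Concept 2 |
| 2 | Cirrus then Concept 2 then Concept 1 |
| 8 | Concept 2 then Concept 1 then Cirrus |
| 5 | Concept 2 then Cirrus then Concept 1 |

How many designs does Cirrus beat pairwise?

1

Cirrus against each rival (21 engineers):
Cirrus vs Concept 1: 6+2+5 = 13 for Cirrus, 8 for Concept 1 — Cirrus by 13–8.
Cirrus vs Concept 2: Cirrus is ranked higher on 6+2 = 8 ballots, Concept 2 on 13. Concept 2 wins 13–8.
Cirrus beats Concept 1; loses to Concept 2 — 1 pairwise win.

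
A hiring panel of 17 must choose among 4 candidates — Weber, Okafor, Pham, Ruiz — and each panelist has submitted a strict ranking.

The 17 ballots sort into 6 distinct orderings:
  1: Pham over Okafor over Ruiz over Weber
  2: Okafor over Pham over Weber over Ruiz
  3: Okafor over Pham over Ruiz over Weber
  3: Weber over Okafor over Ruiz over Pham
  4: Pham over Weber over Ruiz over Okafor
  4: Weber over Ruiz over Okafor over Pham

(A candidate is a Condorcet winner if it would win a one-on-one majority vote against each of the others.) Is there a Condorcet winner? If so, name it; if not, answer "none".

none

Head-to-head results (17 committee members):
Weber vs Okafor: 3+4+4 = 11 for Weber, 6 for Okafor — Weber by 11–6.
Weber vs Pham: 3+4 = 7 for Weber, 10 for Pham — Pham by 10–7.
Weber vs Ruiz: Weber preferred on 2+3+4+4 = 13 ballots; Weber wins 13–4.
Okafor vs Pham: 12 to 5, Okafor.
Okafor vs Ruiz: Okafor preferred on 1+2+3+3 = 9 ballots; Okafor wins 9–8.
Pham vs Ruiz: Pham preferred on 1+2+3+4 = 10 ballots; Pham wins 10–7.
Each candidate drops at least one matchup (Weber loses to Pham; Okafor loses to Weber; Pham loses to Okafor; Ruiz loses to Weber); the cycle Weber > Okafor > Pham > Weber rules out a Condorcet winner.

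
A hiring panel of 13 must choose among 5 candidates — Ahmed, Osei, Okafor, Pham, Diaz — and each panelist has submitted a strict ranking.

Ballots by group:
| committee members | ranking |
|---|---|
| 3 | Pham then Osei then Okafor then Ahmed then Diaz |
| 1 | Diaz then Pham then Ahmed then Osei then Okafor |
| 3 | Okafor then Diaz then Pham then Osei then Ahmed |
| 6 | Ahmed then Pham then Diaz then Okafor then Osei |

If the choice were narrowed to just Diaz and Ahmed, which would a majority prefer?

Ahmed

Ballots ranking Diaz above Ahmed: 1 + 3 = 4.
Ballots ranking Ahmed above Diaz: 13 − 4 = 9.
Ahmed wins the head-to-head 9–4.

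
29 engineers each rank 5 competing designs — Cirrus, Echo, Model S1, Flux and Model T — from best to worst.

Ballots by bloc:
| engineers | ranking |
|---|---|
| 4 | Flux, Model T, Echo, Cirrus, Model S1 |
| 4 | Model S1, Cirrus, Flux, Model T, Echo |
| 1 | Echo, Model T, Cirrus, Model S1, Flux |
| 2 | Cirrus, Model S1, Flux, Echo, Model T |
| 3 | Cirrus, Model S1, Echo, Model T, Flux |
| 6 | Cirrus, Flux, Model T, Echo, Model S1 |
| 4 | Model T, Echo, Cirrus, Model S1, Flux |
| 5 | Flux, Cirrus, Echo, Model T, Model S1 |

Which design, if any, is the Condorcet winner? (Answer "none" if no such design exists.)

Pairwise majorities:
Cirrus vs Echo: Cirrus is ranked higher on 4+2+3+6+5 = 20 ballots, Echo on 9. Cirrus wins 20–9.
Cirrus vs Model S1: Cirrus preferred on 25 ballots; Cirrus wins 25–4.
Cirrus vs Flux: 4+1+2+3+6+4 = 20 for Cirrus, 9 for Flux — Cirrus by 20–9.
Cirrus vs Model T: Cirrus is ranked higher on 4+2+3+6+5 = 20 ballots, Model T on 9. Cirrus wins 20–9.
Echo vs Model S1: Echo preferred on 4+1+6+4+5 = 20 ballots; Echo wins 20–9.
Echo vs Flux: Echo is ranked higher on 1+3+4 = 8 ballots, Flux on 21. Flux wins 21–8.
Echo vs Model T: 11 to 18, Model T.
Model S1 vs Flux: 4+1+2+3+4 = 14 for Model S1, 15 for Flux — Flux by 15–14.
Model S1 vs Model T: 4+2+3 = 9 for Model S1, 20 for Model T — Model T by 20–9.
Flux vs Model T: 4+4+2+6+5 = 21 for Flux, 8 for Model T — Flux by 21–8.
Cirrus defeats every rival head-to-head and is the Condorcet winner.

Cirrus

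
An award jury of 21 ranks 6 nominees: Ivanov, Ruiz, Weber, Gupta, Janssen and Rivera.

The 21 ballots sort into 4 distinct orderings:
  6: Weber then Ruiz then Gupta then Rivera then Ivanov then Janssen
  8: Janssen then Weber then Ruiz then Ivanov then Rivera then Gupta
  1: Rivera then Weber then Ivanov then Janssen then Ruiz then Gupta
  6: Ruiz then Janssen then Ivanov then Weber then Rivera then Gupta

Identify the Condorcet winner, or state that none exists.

none

Check each pair by majority over 21 ballots:
Ivanov vs Ruiz: Ruiz wins 20–1.
Ivanov vs Weber: Weber wins 15–6.
Ivanov vs Gupta: Ivanov wins 15–6.
Ivanov vs Janssen: Janssen wins 14–7.
Ivanov vs Rivera: Ivanov, 14–7.
Ruiz–Weber: Weber 15–6.
Ruiz vs Gupta: Ruiz wins 21–0.
Ruiz–Janssen: Ruiz 12–9.
Ruiz vs Rivera: Ruiz, 20–1.
Weber vs Gupta: Weber wins 21–0.
Weber vs Janssen: Janssen, 14–7.
Weber vs Rivera: Weber wins 20–1.
Gupta vs Janssen: Janssen, 15–6.
Gupta–Rivera: Rivera 15–6.
Janssen vs Rivera: Janssen wins 14–7.
Each nominee drops at least one matchup (Ivanov loses to Ruiz; Ruiz loses to Weber; Weber loses to Janssen; Gupta loses to Ivanov; Janssen loses to Ruiz; Rivera loses to Ivanov); the cycle Ruiz > Janssen > Weber > Ruiz rules out a Condorcet winner.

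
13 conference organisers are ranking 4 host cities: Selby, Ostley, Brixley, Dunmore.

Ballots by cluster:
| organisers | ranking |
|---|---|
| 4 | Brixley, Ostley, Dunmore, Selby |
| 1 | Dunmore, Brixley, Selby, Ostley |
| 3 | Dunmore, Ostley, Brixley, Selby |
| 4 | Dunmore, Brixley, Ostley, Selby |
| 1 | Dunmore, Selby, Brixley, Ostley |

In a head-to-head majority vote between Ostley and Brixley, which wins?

Brixley

Ballots ranking Ostley above Brixley: 3.
Ballots ranking Brixley above Ostley: 13 − 3 = 10.
Brixley wins the head-to-head 10–3.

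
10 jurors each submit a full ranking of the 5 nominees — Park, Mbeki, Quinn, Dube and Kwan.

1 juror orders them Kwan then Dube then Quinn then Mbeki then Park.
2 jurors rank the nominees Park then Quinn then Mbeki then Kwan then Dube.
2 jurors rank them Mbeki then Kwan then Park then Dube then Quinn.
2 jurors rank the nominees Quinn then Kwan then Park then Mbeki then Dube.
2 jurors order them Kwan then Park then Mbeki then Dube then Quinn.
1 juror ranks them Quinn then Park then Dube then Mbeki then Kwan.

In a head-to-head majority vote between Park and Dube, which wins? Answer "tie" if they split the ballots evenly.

Park

Ballots ranking Park above Dube: 2 + 2 + 2 + 2 + 1 = 9.
Ballots ranking Dube above Park: 10 − 9 = 1.
Park wins the head-to-head 9–1.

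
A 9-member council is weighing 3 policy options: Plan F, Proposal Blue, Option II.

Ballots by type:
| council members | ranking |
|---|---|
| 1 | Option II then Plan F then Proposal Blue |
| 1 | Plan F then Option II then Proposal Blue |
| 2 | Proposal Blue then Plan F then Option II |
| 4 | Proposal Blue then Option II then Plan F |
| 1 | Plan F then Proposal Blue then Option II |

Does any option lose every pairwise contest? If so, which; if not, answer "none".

Plan F

Head-to-head results (9 council members):
Plan F vs Proposal Blue: 3 to 6, Proposal Blue.
Plan F vs Option II: 4 to 5, Option II.
Proposal Blue vs Option II: Proposal Blue, 7–2.
Only Plan F has no wins; Plan F is the Condorcet loser.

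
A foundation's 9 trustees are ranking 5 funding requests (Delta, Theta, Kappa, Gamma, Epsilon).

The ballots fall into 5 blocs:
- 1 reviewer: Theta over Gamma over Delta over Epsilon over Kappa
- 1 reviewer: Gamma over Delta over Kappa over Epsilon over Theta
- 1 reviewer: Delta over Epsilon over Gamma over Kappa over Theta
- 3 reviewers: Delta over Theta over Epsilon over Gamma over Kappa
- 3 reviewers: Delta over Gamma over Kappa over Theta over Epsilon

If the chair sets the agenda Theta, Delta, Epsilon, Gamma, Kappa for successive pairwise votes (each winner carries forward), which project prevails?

Round 1: Theta vs Delta — 1–8, Delta advances.
Round 2: Delta vs Epsilon — 9–0, Delta advances.
Round 3: Delta vs Gamma — 7–2, Delta advances.
Round 4: Delta vs Kappa — 9–0, Delta advances.
The agenda winner is Delta.

Delta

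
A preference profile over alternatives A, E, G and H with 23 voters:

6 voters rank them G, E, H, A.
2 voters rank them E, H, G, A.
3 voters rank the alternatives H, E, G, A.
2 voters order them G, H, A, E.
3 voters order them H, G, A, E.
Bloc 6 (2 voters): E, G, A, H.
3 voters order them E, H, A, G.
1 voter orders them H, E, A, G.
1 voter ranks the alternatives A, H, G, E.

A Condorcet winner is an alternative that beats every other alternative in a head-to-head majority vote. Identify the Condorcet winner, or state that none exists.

Check each pair by majority over 23 ballots:
A–E: E 17–6.
A vs G: G wins 18–5.
A vs H: H, 20–3.
E–G: G 12–11.
E–H: E 13–10.
G vs H: H, 13–10.
Every alternative loses at least once (A loses to E; E loses to G; G loses to H; H loses to E). The majority relation contains the cycle E > H > G > E, so there is no Condorcet winner.

none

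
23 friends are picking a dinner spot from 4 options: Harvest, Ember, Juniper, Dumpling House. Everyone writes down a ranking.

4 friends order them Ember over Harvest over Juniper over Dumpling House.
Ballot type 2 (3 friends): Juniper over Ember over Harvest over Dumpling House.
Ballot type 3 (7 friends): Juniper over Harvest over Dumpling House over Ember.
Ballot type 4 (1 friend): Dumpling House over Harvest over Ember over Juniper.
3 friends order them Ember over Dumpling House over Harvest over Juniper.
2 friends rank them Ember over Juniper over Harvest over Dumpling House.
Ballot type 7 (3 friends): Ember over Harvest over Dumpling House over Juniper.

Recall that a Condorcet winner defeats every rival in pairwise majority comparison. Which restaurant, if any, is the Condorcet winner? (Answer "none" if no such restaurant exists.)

Ember

Check each pair by majority over 23 ballots:
Harvest vs Ember: Harvest preferred on 7+1 = 8 ballots; Ember wins 15–8.
Harvest vs Juniper: Harvest preferred on 4+1+3+3 = 11 ballots; Juniper wins 12–11.
Harvest vs Dumpling House: Harvest preferred on 4+3+7+2+3 = 19 ballots; Harvest wins 19–4.
Ember vs Juniper: Ember is ranked higher on 4+1+3+2+3 = 13 ballots, Juniper on 10. Ember wins 13–10.
Ember vs Dumpling House: Ember preferred on 4+3+3+2+3 = 15 ballots; Ember wins 15–8.
Juniper vs Dumpling House: Juniper preferred on 4+3+7+2 = 16 ballots; Juniper wins 16–7.
Ember beats each of Harvest, Juniper, Dumpling House — Ember is the Condorcet winner.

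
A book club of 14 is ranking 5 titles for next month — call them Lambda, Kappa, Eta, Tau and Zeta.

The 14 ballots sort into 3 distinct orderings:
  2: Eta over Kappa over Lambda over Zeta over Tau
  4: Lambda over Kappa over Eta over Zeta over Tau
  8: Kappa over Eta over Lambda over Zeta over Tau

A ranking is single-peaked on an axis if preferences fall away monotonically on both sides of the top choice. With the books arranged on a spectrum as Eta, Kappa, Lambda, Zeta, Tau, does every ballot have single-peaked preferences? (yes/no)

Axis positions: Eta=1, Kappa=2, Lambda=3, Zeta=4, Tau=5.
Ballot type 1 (peak Eta at position 1): ranking walks positions 1-2-3-4-5, expanding outward from the peak — single-peaked.
Ballot type 2 (peak Lambda at position 3): ranking walks positions 3-2-1-4-5, expanding outward from the peak — single-peaked.
Ballot type 3 (peak Kappa at position 2): ranking walks positions 2-1-3-4-5, expanding outward from the peak — single-peaked.
Every ranking is single-peaked on this axis.

yes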